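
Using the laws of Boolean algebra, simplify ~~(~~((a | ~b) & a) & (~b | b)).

~~(~~((a | ~b) & a) & (~b | b))
= ~~~~((a | ~b) & a)   [complement / identity]
= ~~((a | ~b) & a)   [double negation]
= (a | ~b) & a   [double negation]
= a   [absorption]

a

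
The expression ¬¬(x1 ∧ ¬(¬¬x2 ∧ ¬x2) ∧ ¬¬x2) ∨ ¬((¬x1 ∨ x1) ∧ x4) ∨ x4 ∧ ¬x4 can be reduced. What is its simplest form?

x1 ∧ x2 ∨ ¬x4

¬¬(x1 ∧ ¬(¬¬x2 ∧ ¬x2) ∧ ¬¬x2) ∨ ¬((¬x1 ∨ x1) ∧ x4) ∨ x4 ∧ ¬x4
= ¬¬(x1 ∧ ¬(¬¬x2 ∧ ¬x2) ∧ ¬¬x2) ∨ ¬((¬x1 ∨ x1) ∧ x4)
= ¬¬(x1 ∧ (¬x2 ∨ x2) ∧ ¬¬x2) ∨ ¬((¬x1 ∨ x1) ∧ x4)
= ¬¬(x1 ∧ ¬¬x2) ∨ ¬((¬x1 ∨ x1) ∧ x4)
= x1 ∧ ¬¬x2 ∨ ¬((¬x1 ∨ x1) ∧ x4)
= x1 ∧ x2 ∨ ¬((¬x1 ∨ x1) ∧ x4)
= x1 ∧ x2 ∨ ¬x4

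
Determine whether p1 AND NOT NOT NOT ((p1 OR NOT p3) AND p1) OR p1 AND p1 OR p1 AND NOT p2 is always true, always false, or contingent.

p1 AND NOT NOT NOT ((p1 OR NOT p3) AND p1) OR p1 AND p1 OR p1 AND NOT p2
= p1 AND NOT ((p1 OR NOT p3) AND p1) OR p1 AND p1 OR p1 AND NOT p2   (double negation)
= p1 AND NOT p1 OR p1 AND p1 OR p1 AND NOT p2   (absorption)
= p1 OR p1 AND NOT p2   (distribution)
= p1   (absorption)
This depends on p1, so it is not a constant.

contingent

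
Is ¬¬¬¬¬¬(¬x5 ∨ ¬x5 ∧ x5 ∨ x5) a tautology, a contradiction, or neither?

¬¬¬¬¬¬(¬x5 ∨ ¬x5 ∧ x5 ∨ x5)
= ¬¬¬¬¬¬(¬x5 ∨ x5)
= ¬¬¬¬(¬x5 ∨ x5)
= ¬¬(¬x5 ∨ x5)
= ¬x5 ∨ x5
= True

tautology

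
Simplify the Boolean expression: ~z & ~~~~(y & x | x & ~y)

~z & ~~~~(y & x | x & ~y)
= ~z & ~~~~(x & (y | ~y))
= ~z & ~~~~x
= ~z & ~~x
= ~z & x

~z & x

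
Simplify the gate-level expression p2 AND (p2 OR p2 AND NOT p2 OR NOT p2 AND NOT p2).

p2

p2 AND (p2 OR p2 AND NOT p2 OR NOT p2 AND NOT p2)
= p2 AND (p2 OR NOT p2)   (distribution)
= p2   (complement / identity)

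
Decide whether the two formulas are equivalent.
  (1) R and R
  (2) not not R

E1: R and R
    = R
E2: not not R
    = R
Both reduce to R, so they are equivalent.

Yes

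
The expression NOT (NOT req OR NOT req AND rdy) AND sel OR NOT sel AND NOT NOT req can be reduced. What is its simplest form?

NOT (NOT req OR NOT req AND rdy) AND sel OR NOT sel AND NOT NOT req
= NOT NOT req AND sel OR NOT sel AND NOT NOT req   — absorption
= NOT NOT req   — distribution
= req   — double negation

req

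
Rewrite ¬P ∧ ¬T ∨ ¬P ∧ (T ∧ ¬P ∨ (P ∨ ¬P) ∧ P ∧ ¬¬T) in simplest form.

¬P ∧ ¬T ∨ ¬P ∧ (T ∧ ¬P ∨ (P ∨ ¬P) ∧ P ∧ ¬¬T)
= ¬P ∧ ¬T ∨ ¬P ∧ (T ∧ ¬P ∨ P ∧ ¬¬T)
= ¬P ∧ ¬T ∨ ¬P ∧ (T ∧ ¬P ∨ P ∧ T)
= ¬P ∧ ¬T ∨ ¬P ∧ T
= ¬P

¬P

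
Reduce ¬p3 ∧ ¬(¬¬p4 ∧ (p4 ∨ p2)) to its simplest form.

¬p3 ∧ ¬(¬¬p4 ∧ (p4 ∨ p2))
= ¬p3 ∧ ¬(p4 ∧ (p4 ∨ p2))   (double negation)
= ¬p3 ∧ ¬p4   (absorption)

¬p3 ∧ ¬p4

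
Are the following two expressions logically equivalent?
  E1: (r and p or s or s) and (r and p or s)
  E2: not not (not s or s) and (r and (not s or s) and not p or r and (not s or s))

E1: (r and p or s or s) and (r and p or s)
    = r and p or s   (absorption)
E2: not not (not s or s) and (r and (not s or s) and not p or r and (not s or s))
    = not not (not s or s) and r and (not s or s)   (absorption)
    = not not (not s or s) and r   (complement / identity)
    = (not s or s) and r   (double negation)
    = r   (complement / identity)
These differ: at p=0, r=0, s=1, E1 = 1 but E2 = 0.

No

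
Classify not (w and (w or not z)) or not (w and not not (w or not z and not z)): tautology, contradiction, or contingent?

contingent

not (w and (w or not z)) or not (w and not not (w or not z and not z))
= not (w and (w or not z)) or not (w and (w or not z and not z))   (double negation)
= not (w and (w or not z)) or not (w and (w or not z))   (idempotence)
= not (w and (w or not z))   (idempotence)
= not w   (absorption)
This depends on w, so it is not a constant.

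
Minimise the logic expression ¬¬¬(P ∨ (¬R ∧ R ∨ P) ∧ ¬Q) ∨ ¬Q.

¬¬¬(P ∨ (¬R ∧ R ∨ P) ∧ ¬Q) ∨ ¬Q
= ¬(P ∨ (¬R ∧ R ∨ P) ∧ ¬Q) ∨ ¬Q   (double negation)
= ¬(P ∨ P ∧ ¬Q) ∨ ¬Q   (complement / identity)
= ¬P ∨ ¬Q   (absorption)

¬P ∨ ¬Q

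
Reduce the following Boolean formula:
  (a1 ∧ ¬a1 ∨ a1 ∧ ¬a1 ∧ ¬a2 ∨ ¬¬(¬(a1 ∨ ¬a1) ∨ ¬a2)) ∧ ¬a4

(a1 ∧ ¬a1 ∨ a1 ∧ ¬a1 ∧ ¬a2 ∨ ¬¬(¬(a1 ∨ ¬a1) ∨ ¬a2)) ∧ ¬a4
= (a1 ∧ ¬a1 ∨ ¬¬(¬(a1 ∨ ¬a1) ∨ ¬a2)) ∧ ¬a4   — absorption
= (a1 ∧ ¬a1 ∨ ¬((a1 ∨ ¬a1) ∧ a2)) ∧ ¬a4   — De Morgan
= (a1 ∧ ¬a1 ∨ ¬a2) ∧ ¬a4   — complement / identity
= ¬a2 ∧ ¬a4   — complement / identity

¬a2 ∧ ¬a4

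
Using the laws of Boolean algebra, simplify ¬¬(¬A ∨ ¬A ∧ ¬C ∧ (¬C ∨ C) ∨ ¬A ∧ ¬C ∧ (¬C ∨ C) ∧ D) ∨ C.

¬¬(¬A ∨ ¬A ∧ ¬C ∧ (¬C ∨ C) ∨ ¬A ∧ ¬C ∧ (¬C ∨ C) ∧ D) ∨ C
= ¬¬(¬A ∨ ¬A ∧ ¬C ∧ (¬C ∨ C)) ∨ C
= ¬¬(¬A ∨ ¬A ∧ ¬C) ∨ C
= ¬A ∨ ¬A ∧ ¬C ∨ C
= ¬A ∨ C

¬A ∨ C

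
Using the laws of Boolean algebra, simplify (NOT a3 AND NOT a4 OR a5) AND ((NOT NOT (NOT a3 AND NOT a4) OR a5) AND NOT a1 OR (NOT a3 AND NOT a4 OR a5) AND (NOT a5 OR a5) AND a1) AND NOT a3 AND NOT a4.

NOT a3 AND NOT a4

(NOT a3 AND NOT a4 OR a5) AND ((NOT NOT (NOT a3 AND NOT a4) OR a5) AND NOT a1 OR (NOT a3 AND NOT a4 OR a5) AND (NOT a5 OR a5) AND a1) AND NOT a3 AND NOT a4
= (NOT a3 AND NOT a4 OR a5) AND ((NOT a3 AND NOT a4 OR a5) AND NOT a1 OR (NOT a3 AND NOT a4 OR a5) AND (NOT a5 OR a5) AND a1) AND NOT a3 AND NOT a4   (double negation)
= (NOT a3 AND NOT a4 OR a5) AND ((NOT a3 AND NOT a4 OR a5) AND NOT a1 OR (NOT a3 AND NOT a4 OR a5) AND a1) AND NOT a3 AND NOT a4   (complement / identity)
= (NOT a3 AND NOT a4 OR a5) AND (NOT a3 AND NOT a4 OR a5) AND NOT a3 AND NOT a4   (distribution)
= (NOT a3 AND NOT a4 OR a5) AND NOT a3 AND NOT a4   (idempotence)
= NOT a3 AND NOT a4   (absorption)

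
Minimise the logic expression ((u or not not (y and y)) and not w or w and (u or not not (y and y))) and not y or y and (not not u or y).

((u or not not (y and y)) and not w or w and (u or not not (y and y))) and not y or y and (not not u or y)
= (u or not not (y and y)) and not y or y and (not not u or y)   — distribution
= (u or y and y) and not y or y and (not not u or y)   — double negation
= (u or y and y) and not y or y and (u or y)   — double negation
= (u or y) and not y or y and (u or y)   — idempotence
= u or y   — distribution

u or y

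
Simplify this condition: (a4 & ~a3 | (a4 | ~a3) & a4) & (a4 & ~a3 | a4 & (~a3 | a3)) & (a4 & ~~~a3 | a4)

(a4 & ~a3 | (a4 | ~a3) & a4) & (a4 & ~a3 | a4 & (~a3 | a3)) & (a4 & ~~~a3 | a4)
= (a4 & ~a3 | (a4 | ~a3) & a4) & (a4 & ~a3 | a4 & (~a3 | a3)) & (a4 & ~a3 | a4)   (double negation)
= (a4 & ~a3 | (a4 | ~a3) & a4) & (a4 & ~a3 | a4) & (a4 & ~a3 | a4)   (complement / identity)
= (a4 & ~a3 | (a4 | ~a3) & a4) & (a4 & ~a3 | a4)   (idempotence)
= (a4 & ~a3 | a4) & (a4 & ~a3 | a4)   (absorption)
= a4 & ~a3 | a4   (idempotence)
= a4   (absorption)

a4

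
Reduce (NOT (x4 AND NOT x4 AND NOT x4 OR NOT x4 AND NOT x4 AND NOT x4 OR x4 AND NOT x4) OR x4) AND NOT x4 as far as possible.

(NOT (x4 AND NOT x4 AND NOT x4 OR NOT x4 AND NOT x4 AND NOT x4 OR x4 AND NOT x4) OR x4) AND NOT x4
= (NOT (NOT x4 AND NOT x4 OR x4 AND NOT x4) OR x4) AND NOT x4   [distribution]
= (NOT NOT x4 OR x4) AND NOT x4   [distribution]
= (x4 OR x4) AND NOT x4   [double negation]
= x4 AND NOT x4   [idempotence]
= FALSE   [complement]

FALSE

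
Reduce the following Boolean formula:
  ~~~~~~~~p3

p3

~~~~~~~~p3
= ~~~~~~p3
= ~~~~p3
= ~~p3
= p3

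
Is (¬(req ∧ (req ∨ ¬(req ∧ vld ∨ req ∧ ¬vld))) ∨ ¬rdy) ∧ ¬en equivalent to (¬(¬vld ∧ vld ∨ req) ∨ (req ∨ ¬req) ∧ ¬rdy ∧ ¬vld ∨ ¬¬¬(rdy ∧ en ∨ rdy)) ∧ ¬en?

E1: (¬(req ∧ (req ∨ ¬(req ∧ vld ∨ req ∧ ¬vld))) ∨ ¬rdy) ∧ ¬en
    = (¬(req ∧ (req ∨ ¬req)) ∨ ¬rdy) ∧ ¬en
    = (¬req ∨ ¬rdy) ∧ ¬en
E2: (¬(¬vld ∧ vld ∨ req) ∨ (req ∨ ¬req) ∧ ¬rdy ∧ ¬vld ∨ ¬¬¬(rdy ∧ en ∨ rdy)) ∧ ¬en
    = (¬(¬vld ∧ vld ∨ req) ∨ ¬rdy ∧ ¬vld ∨ ¬¬¬(rdy ∧ en ∨ rdy)) ∧ ¬en
    = (¬(¬vld ∧ vld ∨ req) ∨ ¬rdy ∧ ¬vld ∨ ¬¬¬rdy) ∧ ¬en
    = (¬(¬vld ∧ vld ∨ req) ∨ ¬rdy ∧ ¬vld ∨ ¬rdy) ∧ ¬en
    = (¬req ∨ ¬rdy ∧ ¬vld ∨ ¬rdy) ∧ ¬en
    = (¬req ∨ ¬rdy) ∧ ¬en
Both reduce to (¬req ∨ ¬rdy) ∧ ¬en, so they are equivalent.

Yes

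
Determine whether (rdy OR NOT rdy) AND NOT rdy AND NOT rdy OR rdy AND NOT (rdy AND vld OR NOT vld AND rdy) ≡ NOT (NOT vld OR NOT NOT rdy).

No

E1: (rdy OR NOT rdy) AND NOT rdy AND NOT rdy OR rdy AND NOT (rdy AND vld OR NOT vld AND rdy)
    = NOT rdy AND NOT rdy OR rdy AND NOT (rdy AND vld OR NOT vld AND rdy)   (complement / identity)
    = NOT rdy AND NOT rdy OR rdy AND NOT rdy   (distribution)
    = NOT rdy   (distribution)
E2: NOT (NOT vld OR NOT NOT rdy)
    = vld AND NOT rdy   (De Morgan)
These differ: at rdy=0, vld=0, E1 = 1 but E2 = 0.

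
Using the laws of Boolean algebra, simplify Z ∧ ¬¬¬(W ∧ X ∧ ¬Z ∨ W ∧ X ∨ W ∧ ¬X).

Z ∧ ¬¬¬(W ∧ X ∧ ¬Z ∨ W ∧ X ∨ W ∧ ¬X)
= Z ∧ ¬¬¬(W ∧ X ∨ W ∧ ¬X)   — absorption
= Z ∧ ¬¬¬W   — distribution
= Z ∧ ¬W   — double negation

Z ∧ ¬W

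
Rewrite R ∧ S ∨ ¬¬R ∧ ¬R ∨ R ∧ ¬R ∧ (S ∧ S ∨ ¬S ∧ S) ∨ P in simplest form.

R ∧ S ∨ ¬¬R ∧ ¬R ∨ R ∧ ¬R ∧ (S ∧ S ∨ ¬S ∧ S) ∨ P
= R ∧ S ∨ R ∧ ¬R ∨ R ∧ ¬R ∧ (S ∧ S ∨ ¬S ∧ S) ∨ P
= R ∧ S ∨ R ∧ ¬R ∨ R ∧ ¬R ∧ S ∨ P
= R ∧ S ∨ R ∧ ¬R ∨ P
= R ∧ S ∨ P

R ∧ S ∨ P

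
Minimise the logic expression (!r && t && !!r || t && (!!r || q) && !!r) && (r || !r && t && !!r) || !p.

t && r || !p

(!r && t && !!r || t && (!!r || q) && !!r) && (r || !r && t && !!r) || !p
= !r && t && !!r || t && (!!r || q) && !!r && r || !p   (distribution)
= !r && t && !!r || t && !!r && r || !p   (absorption)
= t && !!r || !p   (distribution)
= t && r || !p   (double negation)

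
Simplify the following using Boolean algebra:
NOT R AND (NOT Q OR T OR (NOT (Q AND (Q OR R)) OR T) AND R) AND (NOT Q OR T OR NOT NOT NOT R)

NOT R AND (NOT Q OR T)

NOT R AND (NOT Q OR T OR (NOT (Q AND (Q OR R)) OR T) AND R) AND (NOT Q OR T OR NOT NOT NOT R)
= NOT R AND (NOT Q OR T OR (NOT (Q AND (Q OR R)) OR T) AND R) AND (NOT Q OR T OR NOT R)   [double negation]
= NOT R AND (NOT Q OR T OR (NOT Q OR T) AND R) AND (NOT Q OR T OR NOT R)   [absorption]
= NOT R AND (NOT Q OR T) AND (NOT Q OR T OR NOT R)   [absorption]
= NOT R AND (NOT Q OR T)   [absorption]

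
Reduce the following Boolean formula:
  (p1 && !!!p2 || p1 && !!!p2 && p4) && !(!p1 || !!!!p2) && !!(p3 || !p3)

p1 && !p2

(p1 && !!!p2 || p1 && !!!p2 && p4) && !(!p1 || !!!!p2) && !!(p3 || !p3)
= p1 && !!!p2 && !(!p1 || !!!!p2) && !!(p3 || !p3)
= p1 && !!!p2 && p1 && !!!p2 && !!(p3 || !p3)
= p1 && !!!p2 && !!(p3 || !p3)
= p1 && !p2 && !!(p3 || !p3)
= p1 && !p2 && (p3 || !p3)
= p1 && !p2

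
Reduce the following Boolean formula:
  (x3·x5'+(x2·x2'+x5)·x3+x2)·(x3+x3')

x3+x2

(x3·x5'+(x2·x2'+x5)·x3+x2)·(x3+x3')
= (x3·x5'+x5·x3+x2)·(x3+x3')
= x3·x5'+x5·x3+x2
= x3+x2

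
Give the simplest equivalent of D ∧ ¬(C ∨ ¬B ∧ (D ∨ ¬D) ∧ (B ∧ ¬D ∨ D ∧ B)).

D ∧ ¬C

D ∧ ¬(C ∨ ¬B ∧ (D ∨ ¬D) ∧ (B ∧ ¬D ∨ D ∧ B))
= D ∧ ¬(C ∨ ¬B ∧ (D ∨ ¬D) ∧ B)   (distribution)
= D ∧ ¬(C ∨ ¬B ∧ B)   (complement / identity)
= D ∧ ¬C   (complement / identity)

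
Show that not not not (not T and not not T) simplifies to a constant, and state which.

not not not (not T and not not T)
= not not (T or not T)
= T or not T
= True

True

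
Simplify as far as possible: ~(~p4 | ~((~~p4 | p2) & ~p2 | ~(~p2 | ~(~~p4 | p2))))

p4

~(~p4 | ~((~~p4 | p2) & ~p2 | ~(~p2 | ~(~~p4 | p2))))
= ~(~p4 | ~((~~p4 | p2) & ~p2 | p2 & (~~p4 | p2)))
= ~(~p4 | ~(~~p4 | p2))
= p4 & (~~p4 | p2)
= p4 & (p4 | p2)
= p4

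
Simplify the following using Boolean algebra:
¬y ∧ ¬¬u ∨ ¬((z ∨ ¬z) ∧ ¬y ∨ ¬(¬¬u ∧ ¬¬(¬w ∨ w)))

u

¬y ∧ ¬¬u ∨ ¬((z ∨ ¬z) ∧ ¬y ∨ ¬(¬¬u ∧ ¬¬(¬w ∨ w)))
= ¬y ∧ ¬¬u ∨ ¬((z ∨ ¬z) ∧ ¬y ∨ ¬(¬¬u ∧ (¬w ∨ w)))   [double negation]
= ¬y ∧ ¬¬u ∨ ¬(¬y ∨ ¬(¬¬u ∧ (¬w ∨ w)))   [complement / identity]
= ¬y ∧ ¬¬u ∨ ¬(¬y ∨ ¬¬¬u)   [complement / identity]
= ¬y ∧ ¬¬u ∨ y ∧ ¬¬u   [De Morgan]
= ¬¬u   [distribution]
= u   [double negation]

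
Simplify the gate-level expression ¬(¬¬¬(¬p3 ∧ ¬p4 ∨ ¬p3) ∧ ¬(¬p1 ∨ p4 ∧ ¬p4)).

¬(¬¬¬(¬p3 ∧ ¬p4 ∨ ¬p3) ∧ ¬(¬p1 ∨ p4 ∧ ¬p4))
= ¬¬(¬p3 ∧ ¬p4 ∨ ¬p3) ∨ ¬p1 ∨ p4 ∧ ¬p4   — De Morgan
= ¬¬¬p3 ∨ ¬p1 ∨ p4 ∧ ¬p4   — absorption
= ¬p3 ∨ ¬p1 ∨ p4 ∧ ¬p4   — double negation
= ¬p3 ∨ ¬p1   — complement / identity

¬p3 ∨ ¬p1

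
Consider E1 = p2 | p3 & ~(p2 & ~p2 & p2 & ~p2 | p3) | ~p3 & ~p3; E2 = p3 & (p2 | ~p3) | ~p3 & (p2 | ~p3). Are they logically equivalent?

E1: p2 | p3 & ~(p2 & ~p2 & p2 & ~p2 | p3) | ~p3 & ~p3
    = p2 | p3 & ~(p2 & ~p2 | p3) | ~p3 & ~p3   [idempotence]
    = p2 | p3 & ~p3 | ~p3 & ~p3   [complement / identity]
    = p2 | ~p3   [distribution]
E2: p3 & (p2 | ~p3) | ~p3 & (p2 | ~p3)
    = p2 | ~p3   [distribution]
Both reduce to p2 | ~p3, so they are equivalent.

Yes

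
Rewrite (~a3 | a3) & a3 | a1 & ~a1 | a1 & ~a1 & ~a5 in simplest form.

(~a3 | a3) & a3 | a1 & ~a1 | a1 & ~a1 & ~a5
= (~a3 | a3) & a3 | a1 & ~a1
= (~a3 | a3) & a3
= a3

a3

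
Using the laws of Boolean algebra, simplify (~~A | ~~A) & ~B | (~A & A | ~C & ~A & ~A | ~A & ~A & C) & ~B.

~B

(~~A | ~~A) & ~B | (~A & A | ~C & ~A & ~A | ~A & ~A & C) & ~B
= (~~A | ~~A) & ~B | (~A & A | ~A & ~A) & ~B   (distribution)
= (~~A | ~~A) & ~B | ~A & ~B   (distribution)
= ~~A & ~B | ~A & ~B   (idempotence)
= A & ~B | ~A & ~B   (double negation)
= ~B   (distribution)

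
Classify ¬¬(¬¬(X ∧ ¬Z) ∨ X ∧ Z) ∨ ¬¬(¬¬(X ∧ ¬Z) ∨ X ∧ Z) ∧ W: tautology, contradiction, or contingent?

contingent

¬¬(¬¬(X ∧ ¬Z) ∨ X ∧ Z) ∨ ¬¬(¬¬(X ∧ ¬Z) ∨ X ∧ Z) ∧ W
= ¬¬(¬¬(X ∧ ¬Z) ∨ X ∧ Z)   [absorption]
= ¬¬(X ∧ ¬Z ∨ X ∧ Z)   [double negation]
= X ∧ ¬Z ∨ X ∧ Z   [double negation]
= X   [distribution]
This depends on X, so it is not a constant.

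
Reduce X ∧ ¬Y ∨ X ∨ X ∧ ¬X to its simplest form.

X ∧ ¬Y ∨ X ∨ X ∧ ¬X
= X ∧ ¬Y ∨ X
= X

X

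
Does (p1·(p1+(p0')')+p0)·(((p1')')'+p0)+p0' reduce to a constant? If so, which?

(p1·(p1+(p0')')+p0)·(((p1')')'+p0)+p0'
= (p1·(p1+p0)+p0)·(((p1')')'+p0)+p0'   (double negation)
= (p1·(p1+p0)+p0)·(p1'+p0)+p0'   (double negation)
= (p1+p0)·(p1'+p0)+p0'   (absorption)
= p0+p1·p1'+p0'   (distribution)
= p0+p0'   (complement / identity)
= 1   (complement)

yes, True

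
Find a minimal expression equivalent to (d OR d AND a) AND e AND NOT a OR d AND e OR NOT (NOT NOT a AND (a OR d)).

d AND e OR NOT a

(d OR d AND a) AND e AND NOT a OR d AND e OR NOT (NOT NOT a AND (a OR d))
= (d OR d AND a) AND e AND NOT a OR d AND e OR NOT (a AND (a OR d))
= (d OR d AND a) AND e AND NOT a OR d AND e OR NOT a
= d AND e AND NOT a OR d AND e OR NOT a
= d AND e OR NOT a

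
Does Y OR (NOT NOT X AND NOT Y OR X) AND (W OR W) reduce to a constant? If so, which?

no

Y OR (NOT NOT X AND NOT Y OR X) AND (W OR W)
= Y OR (X AND NOT Y OR X) AND (W OR W)
= Y OR X AND (W OR W)
= Y OR X AND W
This depends on W, X, Y, so it is not a constant.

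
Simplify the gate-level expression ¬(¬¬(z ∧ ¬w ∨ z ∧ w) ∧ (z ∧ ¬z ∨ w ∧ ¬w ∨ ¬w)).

¬(¬¬(z ∧ ¬w ∨ z ∧ w) ∧ (z ∧ ¬z ∨ w ∧ ¬w ∨ ¬w))
= ¬(¬¬(z ∧ ¬w ∨ z ∧ w) ∧ (w ∧ ¬w ∨ ¬w))   [complement / identity]
= ¬(¬¬z ∧ (w ∧ ¬w ∨ ¬w))   [distribution]
= ¬(¬¬z ∧ ¬w)   [complement / identity]
= ¬z ∨ w   [De Morgan]

¬z ∨ w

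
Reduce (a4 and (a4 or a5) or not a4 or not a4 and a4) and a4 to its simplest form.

(a4 and (a4 or a5) or not a4 or not a4 and a4) and a4
= (a4 and (a4 or a5) or not a4) and a4
= (a4 or not a4) and a4
= a4

a4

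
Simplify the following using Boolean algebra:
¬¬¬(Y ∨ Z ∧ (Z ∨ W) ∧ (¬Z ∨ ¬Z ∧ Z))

¬Y

¬¬¬(Y ∨ Z ∧ (Z ∨ W) ∧ (¬Z ∨ ¬Z ∧ Z))
= ¬¬¬(Y ∨ Z ∧ (¬Z ∨ ¬Z ∧ Z))   (absorption)
= ¬¬¬(Y ∨ Z ∧ ¬Z)   (complement / identity)
= ¬¬¬Y   (complement / identity)
= ¬Y   (double negation)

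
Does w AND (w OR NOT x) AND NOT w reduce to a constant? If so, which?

yes, False

w AND (w OR NOT x) AND NOT w
= w AND NOT w   [absorption]
= FALSE   [complement]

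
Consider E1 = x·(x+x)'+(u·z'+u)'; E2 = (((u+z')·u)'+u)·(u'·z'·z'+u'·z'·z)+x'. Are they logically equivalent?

No

E1: x·(x+x)'+(u·z'+u)'
    = x·x'+(u·z'+u)'   (idempotence)
    = (u·z'+u)'   (complement / identity)
    = u'   (absorption)
E2: (((u+z')·u)'+u)·(u'·z'·z'+u'·z'·z)+x'
    = (u'+u)·(u'·z'·z'+u'·z'·z)+x'   (absorption)
    = u'·z'·z'+u'·z'·z+x'   (complement / identity)
    = u'·z'+x'   (distribution)
These differ: at u=1, x=0, z=1, E1 = 0 but E2 = 1.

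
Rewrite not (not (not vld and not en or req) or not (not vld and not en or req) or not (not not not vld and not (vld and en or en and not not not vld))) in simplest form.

not (not (not vld and not en or req) or not (not vld and not en or req) or not (not not not vld and not (vld and en or en and not not not vld)))
= not (not (not vld and not en or req) or not (not vld and not en or req) or not (not not not vld and not (vld and en or en and not vld)))   — double negation
= not (not (not vld and not en or req) or not (not not not vld and not (vld and en or en and not vld)))   — idempotence
= not (not (not vld and not en or req) or not (not not not vld and not en))   — distribution
= (not vld and not en or req) and not not not vld and not en   — De Morgan
= (not vld and not en or req) and not vld and not en   — double negation
= not vld and not en   — absorption

not vld and not en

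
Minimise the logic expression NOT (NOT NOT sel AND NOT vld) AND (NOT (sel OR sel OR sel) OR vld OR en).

NOT sel OR vld

NOT (NOT NOT sel AND NOT vld) AND (NOT (sel OR sel OR sel) OR vld OR en)
= NOT (NOT NOT sel AND NOT vld) AND (NOT (sel OR sel) OR vld OR en)   [idempotence]
= NOT (NOT NOT sel AND NOT vld) AND (NOT sel OR vld OR en)   [idempotence]
= (NOT sel OR vld) AND (NOT sel OR vld OR en)   [De Morgan]
= NOT sel OR vld   [absorption]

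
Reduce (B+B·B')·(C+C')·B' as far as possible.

0

(B+B·B')·(C+C')·B'
= B·(C+C')·B'
= B·B'
= 0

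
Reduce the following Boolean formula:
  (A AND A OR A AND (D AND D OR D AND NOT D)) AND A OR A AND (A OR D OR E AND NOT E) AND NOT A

(A AND A OR A AND (D AND D OR D AND NOT D)) AND A OR A AND (A OR D OR E AND NOT E) AND NOT A
= A AND (A OR D AND D OR D AND NOT D) AND A OR A AND (A OR D OR E AND NOT E) AND NOT A   — distribution
= A AND (A OR D AND D OR D AND NOT D) AND A OR A AND (A OR D) AND NOT A   — complement / identity
= A AND (A OR D) AND A OR A AND (A OR D) AND NOT A   — distribution
= A AND (A OR D)   — distribution
= A   — absorption

A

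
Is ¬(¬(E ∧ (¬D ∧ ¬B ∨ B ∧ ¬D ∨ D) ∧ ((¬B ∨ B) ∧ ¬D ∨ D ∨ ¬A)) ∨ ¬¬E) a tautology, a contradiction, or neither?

¬(¬(E ∧ (¬D ∧ ¬B ∨ B ∧ ¬D ∨ D) ∧ ((¬B ∨ B) ∧ ¬D ∨ D ∨ ¬A)) ∨ ¬¬E)
= ¬(¬(E ∧ ((¬B ∨ B) ∧ ¬D ∨ D) ∧ ((¬B ∨ B) ∧ ¬D ∨ D ∨ ¬A)) ∨ ¬¬E)
= ¬(¬(E ∧ ((¬B ∨ B) ∧ ¬D ∨ D)) ∨ ¬¬E)
= E ∧ ((¬B ∨ B) ∧ ¬D ∨ D) ∧ ¬E
= E ∧ (¬D ∨ D) ∧ ¬E
= E ∧ ¬E
= False

contradiction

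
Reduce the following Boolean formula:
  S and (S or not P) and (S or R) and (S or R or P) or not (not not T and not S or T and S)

S and (S or not P) and (S or R) and (S or R or P) or not (not not T and not S or T and S)
= S and (S or not P) and (S or R) or not (not not T and not S or T and S)   (absorption)
= S and (S or R) or not (not not T and not S or T and S)   (absorption)
= S and (S or R) or not (T and not S or T and S)   (double negation)
= S and (S or R) or not T   (distribution)
= S or not T   (absorption)

S or not T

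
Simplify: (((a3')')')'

a3

(((a3')')')'
= (a3')'   — double negation
= a3   — double negation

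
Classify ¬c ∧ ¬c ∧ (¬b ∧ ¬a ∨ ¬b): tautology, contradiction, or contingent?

¬c ∧ ¬c ∧ (¬b ∧ ¬a ∨ ¬b)
= ¬c ∧ ¬c ∧ ¬b   [absorption]
= ¬c ∧ ¬b   [idempotence]
This depends on b, c, so it is not a constant.

contingent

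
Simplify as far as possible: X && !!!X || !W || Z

!W || Z

X && !!!X || !W || Z
= X && !X || !W || Z   (double negation)
= !W || Z   (complement / identity)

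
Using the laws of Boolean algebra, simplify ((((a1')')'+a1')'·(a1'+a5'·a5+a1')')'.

a1'

((((a1')')'+a1')'·(a1'+a5'·a5+a1')')'
= ((a1')')'+a1'+a1'+a5'·a5+a1'
= ((a1')')'+a1'+a1'+a1'
= a1'+a1'+a1'+a1'
= a1'+a1'
= a1'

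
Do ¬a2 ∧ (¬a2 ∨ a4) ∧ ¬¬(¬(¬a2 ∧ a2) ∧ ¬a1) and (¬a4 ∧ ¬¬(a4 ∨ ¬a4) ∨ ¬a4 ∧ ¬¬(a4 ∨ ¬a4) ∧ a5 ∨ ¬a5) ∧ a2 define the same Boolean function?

No

E1: ¬a2 ∧ (¬a2 ∨ a4) ∧ ¬¬(¬(¬a2 ∧ a2) ∧ ¬a1)
    = ¬a2 ∧ (¬a2 ∨ a4) ∧ ¬(¬a2 ∧ a2 ∨ a1)   [De Morgan]
    = ¬a2 ∧ (¬a2 ∨ a4) ∧ ¬a1   [complement / identity]
    = ¬a2 ∧ ¬a1   [absorption]
E2: (¬a4 ∧ ¬¬(a4 ∨ ¬a4) ∨ ¬a4 ∧ ¬¬(a4 ∨ ¬a4) ∧ a5 ∨ ¬a5) ∧ a2
    = (¬a4 ∧ ¬¬(a4 ∨ ¬a4) ∨ ¬a5) ∧ a2   [absorption]
    = (¬a4 ∧ (a4 ∨ ¬a4) ∨ ¬a5) ∧ a2   [double negation]
    = (¬a4 ∨ ¬a5) ∧ a2   [complement / identity]
These differ: at a1=0, a2=0, a4=0, a5=0, E1 = 1 but E2 = 0.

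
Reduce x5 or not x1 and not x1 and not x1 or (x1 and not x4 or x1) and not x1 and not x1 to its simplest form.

x5 or not x1

x5 or not x1 and not x1 and not x1 or (x1 and not x4 or x1) and not x1 and not x1
= x5 or not x1 and not x1 and (not x1 or x1 and not x4 or x1)   [distribution]
= x5 or not x1 and not x1 and (not x1 or x1)   [absorption]
= x5 or not x1 and not x1   [complement / identity]
= x5 or not x1   [idempotence]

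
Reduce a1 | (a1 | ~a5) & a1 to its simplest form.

a1 | (a1 | ~a5) & a1
= a1 | a1   (absorption)
= a1   (idempotence)

a1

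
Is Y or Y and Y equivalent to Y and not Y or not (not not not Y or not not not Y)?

Yes

E1: Y or Y and Y
    = Y or Y
    = Y
E2: Y and not Y or not (not not not Y or not not not Y)
    = Y and not Y or not not not not Y
    = not not not not Y
    = not not Y
    = Y
Both reduce to Y, so they are equivalent.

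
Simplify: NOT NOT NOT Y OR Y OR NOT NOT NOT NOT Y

TRUE

NOT NOT NOT Y OR Y OR NOT NOT NOT NOT Y
= NOT NOT NOT Y OR Y OR NOT NOT Y
= NOT Y OR Y OR NOT NOT Y
= NOT Y OR Y OR Y
= NOT Y OR Y
= TRUE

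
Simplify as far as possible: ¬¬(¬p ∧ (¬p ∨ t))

¬p

¬¬(¬p ∧ (¬p ∨ t))
= ¬¬¬p
= ¬p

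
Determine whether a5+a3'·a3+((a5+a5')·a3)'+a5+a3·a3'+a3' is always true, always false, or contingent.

a5+a3'·a3+((a5+a5')·a3)'+a5+a3·a3'+a3'
= a5+a3'·a3+a3'+a5+a3·a3'+a3'   (complement / identity)
= a5+a3'·a3+a3'+a5+a3'   (complement / identity)
= a5+a3'+a5+a3'   (complement / identity)
= a5+a3'   (idempotence)
This depends on a3, a5, so it is not a constant.

contingent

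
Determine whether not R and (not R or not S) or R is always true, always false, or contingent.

not R and (not R or not S) or R
= not R or R   — absorption
= True   — complement

always true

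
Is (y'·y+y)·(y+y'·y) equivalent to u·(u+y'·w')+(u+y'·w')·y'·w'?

No

E1: (y'·y+y)·(y+y'·y)
    = y'·y+y·y   — distribution
    = y   — distribution
E2: u·(u+y'·w')+(u+y'·w')·y'·w'
    = (u+y'·w')·(u+y'·w')   — distribution
    = u+y'·w'   — idempotence
These differ: at u=0, w=0, y=0, E1 = 0 but E2 = 1.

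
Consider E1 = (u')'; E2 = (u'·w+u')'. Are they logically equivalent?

E1: (u')'
    = u
E2: (u'·w+u')'
    = (u')'
    = u
Both reduce to u, so they are equivalent.

Yes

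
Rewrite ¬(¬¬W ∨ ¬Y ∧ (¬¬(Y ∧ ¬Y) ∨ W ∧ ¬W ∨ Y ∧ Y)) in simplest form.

¬(¬¬W ∨ ¬Y ∧ (¬¬(Y ∧ ¬Y) ∨ W ∧ ¬W ∨ Y ∧ Y))
= ¬(¬¬W ∨ ¬Y ∧ (¬¬(Y ∧ ¬Y) ∨ Y ∧ Y))
= ¬(¬¬W ∨ ¬Y ∧ (Y ∧ ¬Y ∨ Y ∧ Y))
= ¬(¬¬W ∨ ¬Y ∧ Y)
= ¬¬¬W
= ¬W

¬W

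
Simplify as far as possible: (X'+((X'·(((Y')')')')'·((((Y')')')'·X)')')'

(X'+((X'·(((Y')')')')'·((((Y')')')'·X)')')'
= (X'+X'·(((Y')')')'+(((Y')')')'·X)'   [De Morgan]
= (X'+(((Y')')')')'   [distribution]
= X·((Y')')'   [De Morgan]
= X·Y'   [double negation]

X·Y'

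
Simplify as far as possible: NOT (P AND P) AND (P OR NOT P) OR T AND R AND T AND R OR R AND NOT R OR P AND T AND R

NOT P OR T AND R

NOT (P AND P) AND (P OR NOT P) OR T AND R AND T AND R OR R AND NOT R OR P AND T AND R
= NOT P AND (P OR NOT P) OR T AND R AND T AND R OR R AND NOT R OR P AND T AND R   [idempotence]
= NOT P OR T AND R AND T AND R OR R AND NOT R OR P AND T AND R   [complement / identity]
= NOT P OR T AND R AND T AND R OR P AND T AND R   [complement / identity]
= NOT P OR (T AND R OR P) AND T AND R   [distribution]
= NOT P OR T AND R   [absorption]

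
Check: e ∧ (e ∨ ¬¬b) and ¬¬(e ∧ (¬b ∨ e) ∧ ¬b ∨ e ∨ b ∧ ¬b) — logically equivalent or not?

E1: e ∧ (e ∨ ¬¬b)
    = e ∧ (e ∨ b)
    = e
E2: ¬¬(e ∧ (¬b ∨ e) ∧ ¬b ∨ e ∨ b ∧ ¬b)
    = ¬¬(e ∧ (¬b ∨ e) ∧ ¬b ∨ e)
    = ¬¬(e ∧ ¬b ∨ e)
    = ¬¬e
    = e
Both reduce to e, so they are equivalent.

Yes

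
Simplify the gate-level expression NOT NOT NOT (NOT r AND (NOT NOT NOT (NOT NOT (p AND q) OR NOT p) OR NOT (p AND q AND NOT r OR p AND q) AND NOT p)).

r OR p AND q

NOT NOT NOT (NOT r AND (NOT NOT NOT (NOT NOT (p AND q) OR NOT p) OR NOT (p AND q AND NOT r OR p AND q) AND NOT p))
= NOT NOT NOT (NOT r AND (NOT (NOT NOT (p AND q) OR NOT p) OR NOT (p AND q AND NOT r OR p AND q) AND NOT p))   [double negation]
= NOT (NOT r AND (NOT (NOT NOT (p AND q) OR NOT p) OR NOT (p AND q AND NOT r OR p AND q) AND NOT p))   [double negation]
= NOT (NOT r AND (NOT (NOT NOT (p AND q) OR NOT p) OR NOT (p AND q) AND NOT p))   [absorption]
= NOT (NOT r AND (NOT (p AND q) AND p OR NOT (p AND q) AND NOT p))   [De Morgan]
= NOT (NOT r AND NOT (p AND q))   [distribution]
= r OR p AND q   [De Morgan]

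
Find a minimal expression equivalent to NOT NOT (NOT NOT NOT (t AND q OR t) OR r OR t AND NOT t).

NOT NOT (NOT NOT NOT (t AND q OR t) OR r OR t AND NOT t)
= NOT NOT (NOT NOT NOT (t AND q OR t) OR r)
= NOT NOT (NOT (t AND q OR t) OR r)
= NOT (t AND q OR t) OR r
= NOT t OR r

NOT t OR r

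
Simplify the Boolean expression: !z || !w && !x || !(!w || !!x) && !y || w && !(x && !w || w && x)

!z || !x

!z || !w && !x || !(!w || !!x) && !y || w && !(x && !w || w && x)
= !z || !w && !x || !(!w || !!x) && !y || w && !x   [distribution]
= !z || !w && !x || w && !x && !y || w && !x   [De Morgan]
= !z || !w && !x || w && !x   [absorption]
= !z || !x   [distribution]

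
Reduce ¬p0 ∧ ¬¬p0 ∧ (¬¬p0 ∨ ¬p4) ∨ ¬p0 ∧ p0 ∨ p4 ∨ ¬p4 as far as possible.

True

¬p0 ∧ ¬¬p0 ∧ (¬¬p0 ∨ ¬p4) ∨ ¬p0 ∧ p0 ∨ p4 ∨ ¬p4
= ¬p0 ∧ ¬¬p0 ∨ ¬p0 ∧ p0 ∨ p4 ∨ ¬p4   [absorption]
= ¬p0 ∧ p0 ∨ ¬p0 ∧ p0 ∨ p4 ∨ ¬p4   [double negation]
= ¬p0 ∧ p0 ∨ p4 ∨ ¬p4   [complement / identity]
= p4 ∨ ¬p4   [complement / identity]
= True   [complement]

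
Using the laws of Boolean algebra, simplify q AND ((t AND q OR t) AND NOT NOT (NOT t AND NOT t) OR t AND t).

q AND t

q AND ((t AND q OR t) AND NOT NOT (NOT t AND NOT t) OR t AND t)
= q AND (t AND NOT NOT (NOT t AND NOT t) OR t AND t)   (absorption)
= q AND (t AND NOT NOT NOT t OR t AND t)   (idempotence)
= q AND (t AND NOT t OR t AND t)   (double negation)
= q AND t   (distribution)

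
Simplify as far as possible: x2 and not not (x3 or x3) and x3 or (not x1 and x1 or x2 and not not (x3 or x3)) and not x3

x2 and not not (x3 or x3) and x3 or (not x1 and x1 or x2 and not not (x3 or x3)) and not x3
= x2 and not not (x3 or x3) and x3 or x2 and not not (x3 or x3) and not x3
= x2 and not not (x3 or x3)
= x2 and not not x3
= x2 and x3

x2 and x3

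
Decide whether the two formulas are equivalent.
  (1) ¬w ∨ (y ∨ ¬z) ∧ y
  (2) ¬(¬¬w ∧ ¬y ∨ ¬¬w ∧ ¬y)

Yes

E1: ¬w ∨ (y ∨ ¬z) ∧ y
    = ¬w ∨ y   (absorption)
E2: ¬(¬¬w ∧ ¬y ∨ ¬¬w ∧ ¬y)
    = ¬(¬¬w ∧ ¬y)   (idempotence)
    = ¬w ∨ y   (De Morgan)
Both reduce to ¬w ∨ y, so they are equivalent.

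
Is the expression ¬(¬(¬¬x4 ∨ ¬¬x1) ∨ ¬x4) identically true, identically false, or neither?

¬(¬(¬¬x4 ∨ ¬¬x1) ∨ ¬x4)
= ¬(¬x4 ∧ ¬x1 ∨ ¬x4)   — De Morgan
= ¬¬x4   — absorption
= x4   — double negation
This depends on x4, so it is not a constant.

neither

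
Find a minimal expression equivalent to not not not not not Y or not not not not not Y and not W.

not Y

not not not not not Y or not not not not not Y and not W
= not not not not not Y
= not not not Y
= not Y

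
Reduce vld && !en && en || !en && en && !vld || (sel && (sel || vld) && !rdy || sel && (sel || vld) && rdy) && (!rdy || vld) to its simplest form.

sel && (!rdy || vld)

vld && !en && en || !en && en && !vld || (sel && (sel || vld) && !rdy || sel && (sel || vld) && rdy) && (!rdy || vld)
= vld && !en && en || !en && en && !vld || sel && (sel || vld) && (!rdy || vld)   — distribution
= !en && en || sel && (sel || vld) && (!rdy || vld)   — distribution
= sel && (sel || vld) && (!rdy || vld)   — complement / identity
= sel && (!rdy || vld)   — absorption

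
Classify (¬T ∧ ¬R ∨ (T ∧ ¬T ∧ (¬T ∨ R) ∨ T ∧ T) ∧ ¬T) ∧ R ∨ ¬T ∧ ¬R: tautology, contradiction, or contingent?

contingent

(¬T ∧ ¬R ∨ (T ∧ ¬T ∧ (¬T ∨ R) ∨ T ∧ T) ∧ ¬T) ∧ R ∨ ¬T ∧ ¬R
= (¬T ∧ ¬R ∨ (T ∧ ¬T ∨ T ∧ T) ∧ ¬T) ∧ R ∨ ¬T ∧ ¬R   [absorption]
= (¬T ∧ ¬R ∨ T ∧ ¬T) ∧ R ∨ ¬T ∧ ¬R   [distribution]
= ¬T ∧ ¬R ∧ R ∨ ¬T ∧ ¬R   [complement / identity]
= ¬T ∧ ¬R   [absorption]
This depends on R, T, so it is not a constant.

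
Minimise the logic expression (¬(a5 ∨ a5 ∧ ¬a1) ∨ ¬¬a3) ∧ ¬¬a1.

(¬a5 ∨ a3) ∧ a1

(¬(a5 ∨ a5 ∧ ¬a1) ∨ ¬¬a3) ∧ ¬¬a1
= (¬a5 ∨ ¬¬a3) ∧ ¬¬a1   — absorption
= (¬a5 ∨ a3) ∧ ¬¬a1   — double negation
= (¬a5 ∨ a3) ∧ a1   — double negation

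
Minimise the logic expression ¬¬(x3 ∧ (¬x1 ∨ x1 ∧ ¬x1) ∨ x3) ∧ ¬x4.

x3 ∧ ¬x4

¬¬(x3 ∧ (¬x1 ∨ x1 ∧ ¬x1) ∨ x3) ∧ ¬x4
= ¬¬(x3 ∧ ¬x1 ∨ x3) ∧ ¬x4   — complement / identity
= ¬¬x3 ∧ ¬x4   — absorption
= x3 ∧ ¬x4   — double negation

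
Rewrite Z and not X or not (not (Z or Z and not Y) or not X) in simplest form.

Z

Z and not X or not (not (Z or Z and not Y) or not X)
= Z and not X or not (not Z or not X)   [absorption]
= Z and not X or Z and X   [De Morgan]
= Z   [distribution]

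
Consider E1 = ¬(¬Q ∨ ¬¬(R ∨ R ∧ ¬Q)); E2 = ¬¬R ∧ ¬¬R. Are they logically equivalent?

E1: ¬(¬Q ∨ ¬¬(R ∨ R ∧ ¬Q))
    = Q ∧ ¬(R ∨ R ∧ ¬Q)
    = Q ∧ ¬R
E2: ¬¬R ∧ ¬¬R
    = ¬¬R
    = R
These differ: at Q=1, R=1, E1 = 0 but E2 = 1.

No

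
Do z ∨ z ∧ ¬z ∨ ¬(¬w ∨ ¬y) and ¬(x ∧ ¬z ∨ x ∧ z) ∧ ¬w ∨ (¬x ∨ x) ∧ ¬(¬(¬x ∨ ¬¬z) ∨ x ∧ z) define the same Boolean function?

No

E1: z ∨ z ∧ ¬z ∨ ¬(¬w ∨ ¬y)
    = z ∨ ¬(¬w ∨ ¬y)   [complement / identity]
    = z ∨ w ∧ y   [De Morgan]
E2: ¬(x ∧ ¬z ∨ x ∧ z) ∧ ¬w ∨ (¬x ∨ x) ∧ ¬(¬(¬x ∨ ¬¬z) ∨ x ∧ z)
    = ¬(x ∧ ¬z ∨ x ∧ z) ∧ ¬w ∨ (¬x ∨ x) ∧ ¬(x ∧ ¬z ∨ x ∧ z)   [De Morgan]
    = ¬(x ∧ ¬z ∨ x ∧ z) ∧ ¬w ∨ ¬(x ∧ ¬z ∨ x ∧ z)   [complement / identity]
    = ¬(x ∧ ¬z ∨ x ∧ z)   [absorption]
    = ¬x   [distribution]
These differ: at w=0, x=1, y=0, z=1, E1 = 1 but E2 = 0.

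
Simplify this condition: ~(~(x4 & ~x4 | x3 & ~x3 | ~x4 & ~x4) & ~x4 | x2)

~(~(x4 & ~x4 | x3 & ~x3 | ~x4 & ~x4) & ~x4 | x2)
= ~(~(x4 & ~x4 | ~x4 & ~x4) & ~x4 | x2)   (complement / identity)
= ~(~~x4 & ~x4 | x2)   (distribution)
= ~(x4 & ~x4 | x2)   (double negation)
= ~x2   (complement / identity)

~x2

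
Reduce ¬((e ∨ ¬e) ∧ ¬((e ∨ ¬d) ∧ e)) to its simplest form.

e

¬((e ∨ ¬e) ∧ ¬((e ∨ ¬d) ∧ e))
= ¬¬((e ∨ ¬d) ∧ e)
= ¬¬e
= e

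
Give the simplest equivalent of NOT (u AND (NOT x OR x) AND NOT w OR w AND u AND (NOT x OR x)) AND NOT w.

NOT u AND NOT w

NOT (u AND (NOT x OR x) AND NOT w OR w AND u AND (NOT x OR x)) AND NOT w
= NOT (u AND (NOT x OR x)) AND NOT w
= NOT u AND NOT w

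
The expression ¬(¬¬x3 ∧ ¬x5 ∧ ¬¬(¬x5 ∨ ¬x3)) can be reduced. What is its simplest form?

¬(¬¬x3 ∧ ¬x5 ∧ ¬¬(¬x5 ∨ ¬x3))
= ¬(¬¬x3 ∧ ¬x5 ∧ (¬x5 ∨ ¬x3))
= ¬(¬¬x3 ∧ ¬x5)
= ¬x3 ∨ x5

¬x3 ∨ x5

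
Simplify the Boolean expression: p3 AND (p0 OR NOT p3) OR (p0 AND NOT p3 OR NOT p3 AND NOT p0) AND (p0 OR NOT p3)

p3 AND (p0 OR NOT p3) OR (p0 AND NOT p3 OR NOT p3 AND NOT p0) AND (p0 OR NOT p3)
= p3 AND (p0 OR NOT p3) OR NOT p3 AND (p0 OR NOT p3)   — distribution
= p0 OR NOT p3   — distribution

p0 OR NOT p3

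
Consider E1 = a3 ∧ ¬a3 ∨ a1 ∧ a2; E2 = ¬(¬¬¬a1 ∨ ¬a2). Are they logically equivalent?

Yes

E1: a3 ∧ ¬a3 ∨ a1 ∧ a2
    = a1 ∧ a2   [complement / identity]
E2: ¬(¬¬¬a1 ∨ ¬a2)
    = ¬(¬a1 ∨ ¬a2)   [double negation]
    = a1 ∧ a2   [De Morgan]
Both reduce to a1 ∧ a2, so they are equivalent.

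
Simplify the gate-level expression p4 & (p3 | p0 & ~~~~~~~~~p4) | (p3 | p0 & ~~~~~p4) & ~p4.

p4 & (p3 | p0 & ~~~~~~~~~p4) | (p3 | p0 & ~~~~~p4) & ~p4
= p4 & (p3 | p0 & ~~~~~~~p4) | (p3 | p0 & ~~~~~p4) & ~p4
= p4 & (p3 | p0 & ~~~~~p4) | (p3 | p0 & ~~~~~p4) & ~p4
= p3 | p0 & ~~~~~p4
= p3 | p0 & ~~~p4
= p3 | p0 & ~p4

p3 | p0 & ~p4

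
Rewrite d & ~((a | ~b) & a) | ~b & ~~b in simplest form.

d & ~((a | ~b) & a) | ~b & ~~b
= d & ~a | ~b & ~~b   — absorption
= d & ~a | ~b & b   — double negation
= d & ~a   — complement / identity

d & ~a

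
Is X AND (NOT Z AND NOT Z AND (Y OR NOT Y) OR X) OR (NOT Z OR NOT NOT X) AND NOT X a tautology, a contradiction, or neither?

neither

X AND (NOT Z AND NOT Z AND (Y OR NOT Y) OR X) OR (NOT Z OR NOT NOT X) AND NOT X
= X AND (NOT Z AND NOT Z AND (Y OR NOT Y) OR X) OR (NOT Z OR X) AND NOT X   (double negation)
= X AND (NOT Z AND NOT Z OR X) OR (NOT Z OR X) AND NOT X   (complement / identity)
= X AND (NOT Z OR X) OR (NOT Z OR X) AND NOT X   (idempotence)
= NOT Z OR X   (distribution)
This depends on X, Z, so it is not a constant.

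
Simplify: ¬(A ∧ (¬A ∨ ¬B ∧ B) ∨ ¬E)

E

¬(A ∧ (¬A ∨ ¬B ∧ B) ∨ ¬E)
= ¬(A ∧ ¬A ∨ ¬E)   — complement / identity
= ¬¬E   — complement / identity
= E   — double negation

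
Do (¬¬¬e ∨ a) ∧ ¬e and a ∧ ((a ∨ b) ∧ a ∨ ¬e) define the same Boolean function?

No

E1: (¬¬¬e ∨ a) ∧ ¬e
    = (¬e ∨ a) ∧ ¬e
    = ¬e
E2: a ∧ ((a ∨ b) ∧ a ∨ ¬e)
    = a ∧ (a ∨ ¬e)
    = a
These differ: at a=0, b=0, e=0, E1 = 1 but E2 = 0.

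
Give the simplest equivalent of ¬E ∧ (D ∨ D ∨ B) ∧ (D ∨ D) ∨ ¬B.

¬E ∧ (D ∨ D ∨ B) ∧ (D ∨ D) ∨ ¬B
= ¬E ∧ (D ∨ D) ∨ ¬B   [absorption]
= ¬E ∧ D ∨ ¬B   [idempotence]

¬E ∧ D ∨ ¬B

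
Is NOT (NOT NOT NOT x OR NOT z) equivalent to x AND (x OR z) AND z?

E1: NOT (NOT NOT NOT x OR NOT z)
    = NOT NOT x AND z   [De Morgan]
    = x AND z   [double negation]
E2: x AND (x OR z) AND z
    = x AND z   [absorption]
Both reduce to x AND z, so they are equivalent.

Yes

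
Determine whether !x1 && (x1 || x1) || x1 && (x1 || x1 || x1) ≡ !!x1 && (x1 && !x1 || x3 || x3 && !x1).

No

E1: !x1 && (x1 || x1) || x1 && (x1 || x1 || x1)
    = !x1 && (x1 || x1) || x1 && (x1 || x1)   (idempotence)
    = x1 || x1   (distribution)
    = x1   (idempotence)
E2: !!x1 && (x1 && !x1 || x3 || x3 && !x1)
    = !!x1 && (x3 || x3 && !x1)   (complement / identity)
    = x1 && (x3 || x3 && !x1)   (double negation)
    = x1 && x3   (absorption)
These differ: at x1=1, x3=0, E1 = 1 but E2 = 0.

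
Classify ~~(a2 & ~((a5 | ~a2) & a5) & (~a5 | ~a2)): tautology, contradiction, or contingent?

~~(a2 & ~((a5 | ~a2) & a5) & (~a5 | ~a2))
= a2 & ~((a5 | ~a2) & a5) & (~a5 | ~a2)   [double negation]
= a2 & ~a5 & (~a5 | ~a2)   [absorption]
= a2 & ~a5   [absorption]
This depends on a2, a5, so it is not a constant.

contingent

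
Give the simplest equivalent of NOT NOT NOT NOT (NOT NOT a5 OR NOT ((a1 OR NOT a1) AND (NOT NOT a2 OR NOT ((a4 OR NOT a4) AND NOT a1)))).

a5 OR NOT a2 AND NOT a1

NOT NOT NOT NOT (NOT NOT a5 OR NOT ((a1 OR NOT a1) AND (NOT NOT a2 OR NOT ((a4 OR NOT a4) AND NOT a1))))
= NOT NOT (NOT NOT a5 OR NOT ((a1 OR NOT a1) AND (NOT NOT a2 OR NOT ((a4 OR NOT a4) AND NOT a1))))   (double negation)
= NOT NOT (a5 OR NOT ((a1 OR NOT a1) AND (NOT NOT a2 OR NOT ((a4 OR NOT a4) AND NOT a1))))   (double negation)
= NOT NOT (a5 OR NOT ((a1 OR NOT a1) AND (NOT NOT a2 OR NOT NOT a1)))   (complement / identity)
= a5 OR NOT ((a1 OR NOT a1) AND (NOT NOT a2 OR NOT NOT a1))   (double negation)
= a5 OR NOT (NOT NOT a2 OR NOT NOT a1)   (complement / identity)
= a5 OR NOT a2 AND NOT a1   (De Morgan)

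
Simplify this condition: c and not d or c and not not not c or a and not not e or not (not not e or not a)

c and not d or a

c and not d or c and not not not c or a and not not e or not (not not e or not a)
= c and not d or c and not c or a and not not e or not (not not e or not a)   [double negation]
= c and not d or a and not not e or not (not not e or not a)   [complement / identity]
= c and not d or a and not not e or not e and a   [De Morgan]
= c and not d or a and e or not e and a   [double negation]
= c and not d or a   [distribution]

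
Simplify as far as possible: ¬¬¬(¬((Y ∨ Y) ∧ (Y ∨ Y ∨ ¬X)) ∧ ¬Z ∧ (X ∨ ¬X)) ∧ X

(Y ∨ Z) ∧ X

¬¬¬(¬((Y ∨ Y) ∧ (Y ∨ Y ∨ ¬X)) ∧ ¬Z ∧ (X ∨ ¬X)) ∧ X
= ¬(¬((Y ∨ Y) ∧ (Y ∨ Y ∨ ¬X)) ∧ ¬Z ∧ (X ∨ ¬X)) ∧ X
= ¬(¬(Y ∨ Y) ∧ ¬Z ∧ (X ∨ ¬X)) ∧ X
= ¬(¬(Y ∨ Y) ∧ ¬Z) ∧ X
= (Y ∨ Y ∨ Z) ∧ X
= (Y ∨ Z) ∧ X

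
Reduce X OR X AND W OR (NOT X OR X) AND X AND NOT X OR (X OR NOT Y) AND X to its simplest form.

X OR X AND W OR (NOT X OR X) AND X AND NOT X OR (X OR NOT Y) AND X
= X OR X AND W OR X AND NOT X OR (X OR NOT Y) AND X   [complement / identity]
= X OR X AND W OR X AND NOT X OR X   [absorption]
= X OR X AND NOT X OR X   [absorption]
= X OR X   [complement / identity]
= X   [idempotence]

X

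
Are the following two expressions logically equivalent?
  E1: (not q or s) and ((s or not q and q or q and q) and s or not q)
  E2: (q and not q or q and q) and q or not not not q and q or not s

E1: (not q or s) and ((s or not q and q or q and q) and s or not q)
    = (not q or s) and ((s or q) and s or not q)
    = (not q or s) and (s or not q)
    = not q and not q or s
    = not q or s
E2: (q and not q or q and q) and q or not not not q and q or not s
    = q and q or not not not q and q or not s
    = q and q or not q and q or not s
    = q or not s
These differ: at q=1, s=0, E1 = 0 but E2 = 1.

No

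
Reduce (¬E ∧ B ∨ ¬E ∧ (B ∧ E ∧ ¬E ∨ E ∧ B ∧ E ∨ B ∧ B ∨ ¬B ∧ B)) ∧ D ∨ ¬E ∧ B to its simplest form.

(¬E ∧ B ∨ ¬E ∧ (B ∧ E ∧ ¬E ∨ E ∧ B ∧ E ∨ B ∧ B ∨ ¬B ∧ B)) ∧ D ∨ ¬E ∧ B
= (¬E ∧ B ∨ ¬E ∧ (B ∧ E ∨ B ∧ B ∨ ¬B ∧ B)) ∧ D ∨ ¬E ∧ B
= (¬E ∧ B ∨ ¬E ∧ (B ∧ E ∨ B)) ∧ D ∨ ¬E ∧ B
= (¬E ∧ B ∨ ¬E ∧ B) ∧ D ∨ ¬E ∧ B
= ¬E ∧ B ∧ D ∨ ¬E ∧ B
= ¬E ∧ B

¬E ∧ B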